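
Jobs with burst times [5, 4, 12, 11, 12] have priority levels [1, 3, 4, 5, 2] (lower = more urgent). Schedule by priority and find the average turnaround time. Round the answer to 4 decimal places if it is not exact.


Sort by priority (ascending = highest first):
Order: [(1, 5), (2, 12), (3, 4), (4, 12), (5, 11)]
Completion times:
  Priority 1, burst=5, C=5
  Priority 2, burst=12, C=17
  Priority 3, burst=4, C=21
  Priority 4, burst=12, C=33
  Priority 5, burst=11, C=44
Average turnaround = 120/5 = 24.0

24.0


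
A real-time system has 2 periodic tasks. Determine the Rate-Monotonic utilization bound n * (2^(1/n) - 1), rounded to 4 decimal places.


Compute 2^(1/2) = 1.4142135624
Subtract 1: 1.4142135624 - 1 = 0.4142135624
Multiply by n: 2 * 0.4142135624 = 0.8284271248
Round to 4 dp: 0.8284

0.8284


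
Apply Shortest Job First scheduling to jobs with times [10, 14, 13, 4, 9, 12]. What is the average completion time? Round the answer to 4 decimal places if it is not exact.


SJF order (ascending): [4, 9, 10, 12, 13, 14]
Completion times:
  Job 1: burst=4, C=4
  Job 2: burst=9, C=13
  Job 3: burst=10, C=23
  Job 4: burst=12, C=35
  Job 5: burst=13, C=48
  Job 6: burst=14, C=62
Average completion = 185/6 = 30.8333

30.8333


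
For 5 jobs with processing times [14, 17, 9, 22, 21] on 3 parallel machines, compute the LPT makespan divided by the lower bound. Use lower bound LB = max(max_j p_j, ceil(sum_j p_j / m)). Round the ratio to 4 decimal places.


LPT order: [22, 21, 17, 14, 9]
Machine loads after assignment: [22, 30, 31]
LPT makespan = 31
Lower bound = max(max_job, ceil(total/3)) = max(22, 28) = 28
Ratio = 31 / 28 = 1.1071

1.1071


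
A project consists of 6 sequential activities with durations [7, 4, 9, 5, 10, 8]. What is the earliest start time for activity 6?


Activity 6 starts after activities 1 through 5 complete.
Predecessor durations: [7, 4, 9, 5, 10]
ES = 7 + 4 + 9 + 5 + 10 = 35

35


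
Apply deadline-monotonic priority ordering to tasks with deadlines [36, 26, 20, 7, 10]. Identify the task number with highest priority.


Sort tasks by relative deadline (ascending):
  Task 4: deadline = 7
  Task 5: deadline = 10
  Task 3: deadline = 20
  Task 2: deadline = 26
  Task 1: deadline = 36
Priority order (highest first): [4, 5, 3, 2, 1]
Highest priority task = 4

4


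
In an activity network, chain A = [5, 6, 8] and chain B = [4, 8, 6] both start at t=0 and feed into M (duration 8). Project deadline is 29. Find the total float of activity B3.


Forward pass: ES(B3) = sum of predecessors on chain B = 12
EF = ES + duration = 12 + 6 = 18
Backward pass: LF(M) = deadline = 29; LS(M) = 29 - 8 = 21
LF(B3) = LS(M) - sum(successors on chain B) = 21 - 0 = 21
LS = LF - duration = 21 - 6 = 15
Total float = LS - ES = 15 - 12 = 3

3


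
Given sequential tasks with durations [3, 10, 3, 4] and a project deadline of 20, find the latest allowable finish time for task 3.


LF(activity 3) = deadline - sum of successor durations
Successors: activities 4 through 4 with durations [4]
Sum of successor durations = 4
LF = 20 - 4 = 16

16


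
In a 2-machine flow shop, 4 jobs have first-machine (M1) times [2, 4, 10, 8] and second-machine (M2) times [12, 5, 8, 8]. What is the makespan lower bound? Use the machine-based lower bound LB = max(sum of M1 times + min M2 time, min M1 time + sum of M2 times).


LB1 = sum(M1 times) + min(M2 times) = 24 + 5 = 29
LB2 = min(M1 times) + sum(M2 times) = 2 + 33 = 35
Lower bound = max(LB1, LB2) = max(29, 35) = 35

35


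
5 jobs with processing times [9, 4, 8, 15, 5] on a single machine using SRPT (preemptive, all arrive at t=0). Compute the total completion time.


Since all jobs arrive at t=0, SRPT equals SPT ordering.
SPT order: [4, 5, 8, 9, 15]
Completion times:
  Job 1: p=4, C=4
  Job 2: p=5, C=9
  Job 3: p=8, C=17
  Job 4: p=9, C=26
  Job 5: p=15, C=41
Total completion time = 4 + 9 + 17 + 26 + 41 = 97

97


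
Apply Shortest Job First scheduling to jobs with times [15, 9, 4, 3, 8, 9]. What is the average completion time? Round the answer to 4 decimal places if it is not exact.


SJF order (ascending): [3, 4, 8, 9, 9, 15]
Completion times:
  Job 1: burst=3, C=3
  Job 2: burst=4, C=7
  Job 3: burst=8, C=15
  Job 4: burst=9, C=24
  Job 5: burst=9, C=33
  Job 6: burst=15, C=48
Average completion = 130/6 = 21.6667

21.6667


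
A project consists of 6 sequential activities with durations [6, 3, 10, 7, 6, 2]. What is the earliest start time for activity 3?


Activity 3 starts after activities 1 through 2 complete.
Predecessor durations: [6, 3]
ES = 6 + 3 = 9

9


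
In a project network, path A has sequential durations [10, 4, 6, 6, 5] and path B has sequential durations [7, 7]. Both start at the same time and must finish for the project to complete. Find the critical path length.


Path A total = 10 + 4 + 6 + 6 + 5 = 31
Path B total = 7 + 7 = 14
Critical path = longest path = max(31, 14) = 31

31


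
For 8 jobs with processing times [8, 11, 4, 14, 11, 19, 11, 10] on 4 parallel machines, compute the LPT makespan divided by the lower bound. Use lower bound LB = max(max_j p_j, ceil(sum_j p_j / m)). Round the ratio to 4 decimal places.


LPT order: [19, 14, 11, 11, 11, 10, 8, 4]
Machine loads after assignment: [23, 22, 22, 21]
LPT makespan = 23
Lower bound = max(max_job, ceil(total/4)) = max(19, 22) = 22
Ratio = 23 / 22 = 1.0455

1.0455


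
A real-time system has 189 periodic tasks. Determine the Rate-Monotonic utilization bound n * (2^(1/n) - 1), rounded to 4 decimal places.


Compute 2^(1/189) = 1.0036741787
Subtract 1: 1.0036741787 - 1 = 0.0036741787
Multiply by n: 189 * 0.0036741787 = 0.6944197743
Round to 4 dp: 0.6944

0.6944


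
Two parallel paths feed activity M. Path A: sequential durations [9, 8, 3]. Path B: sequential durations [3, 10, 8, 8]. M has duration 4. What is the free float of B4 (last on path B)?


ES(B4) = sum of predecessors on chain B = 21
EF(B4) = ES + duration = 21 + 8 = 29
Successor of B4 is M. ES(M) = max(sum(A), sum(B)) = max(20, 29) = 29
Free float = ES(successor) - EF(current) = 29 - 29 = 0

0


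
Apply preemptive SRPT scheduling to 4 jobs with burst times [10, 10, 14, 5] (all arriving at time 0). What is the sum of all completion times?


Since all jobs arrive at t=0, SRPT equals SPT ordering.
SPT order: [5, 10, 10, 14]
Completion times:
  Job 1: p=5, C=5
  Job 2: p=10, C=15
  Job 3: p=10, C=25
  Job 4: p=14, C=39
Total completion time = 5 + 15 + 25 + 39 = 84

84


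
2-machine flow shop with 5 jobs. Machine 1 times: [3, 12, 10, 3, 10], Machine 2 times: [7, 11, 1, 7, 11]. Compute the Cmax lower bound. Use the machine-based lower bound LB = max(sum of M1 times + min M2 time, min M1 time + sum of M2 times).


LB1 = sum(M1 times) + min(M2 times) = 38 + 1 = 39
LB2 = min(M1 times) + sum(M2 times) = 3 + 37 = 40
Lower bound = max(LB1, LB2) = max(39, 40) = 40

40


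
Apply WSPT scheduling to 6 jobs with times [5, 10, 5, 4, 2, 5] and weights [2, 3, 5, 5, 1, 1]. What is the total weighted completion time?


Compute p/w ratios and sort ascending (WSPT): [(4, 5), (5, 5), (2, 1), (5, 2), (10, 3), (5, 1)]
Compute weighted completion times:
  Job (p=4,w=5): C=4, w*C=5*4=20
  Job (p=5,w=5): C=9, w*C=5*9=45
  Job (p=2,w=1): C=11, w*C=1*11=11
  Job (p=5,w=2): C=16, w*C=2*16=32
  Job (p=10,w=3): C=26, w*C=3*26=78
  Job (p=5,w=1): C=31, w*C=1*31=31
Total weighted completion time = 217

217


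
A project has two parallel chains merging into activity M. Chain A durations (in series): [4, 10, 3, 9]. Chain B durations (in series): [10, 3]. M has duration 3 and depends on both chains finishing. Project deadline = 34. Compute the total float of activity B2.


Forward pass: ES(B2) = sum of predecessors on chain B = 10
EF = ES + duration = 10 + 3 = 13
Backward pass: LF(M) = deadline = 34; LS(M) = 34 - 3 = 31
LF(B2) = LS(M) - sum(successors on chain B) = 31 - 0 = 31
LS = LF - duration = 31 - 3 = 28
Total float = LS - ES = 28 - 10 = 18

18


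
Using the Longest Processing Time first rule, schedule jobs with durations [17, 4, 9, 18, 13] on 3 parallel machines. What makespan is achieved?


Sort jobs in decreasing order (LPT): [18, 17, 13, 9, 4]
Assign each job to the least loaded machine:
  Machine 1: jobs [18], load = 18
  Machine 2: jobs [17, 4], load = 21
  Machine 3: jobs [13, 9], load = 22
Makespan = max load = 22

22


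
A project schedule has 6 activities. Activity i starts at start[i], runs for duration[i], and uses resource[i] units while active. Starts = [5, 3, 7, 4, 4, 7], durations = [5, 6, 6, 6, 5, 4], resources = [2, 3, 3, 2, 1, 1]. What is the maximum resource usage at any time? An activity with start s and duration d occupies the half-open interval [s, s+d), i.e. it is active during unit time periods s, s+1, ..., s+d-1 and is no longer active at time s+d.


Each activity i is active on [start_i, start_i + duration_i).
Compute total resource usage per time slot:
  t=0: active resources = [], total = 0
  t=1: active resources = [], total = 0
  t=2: active resources = [], total = 0
  t=3: active resources = [3], total = 3
  t=4: active resources = [3, 2, 1], total = 6
  t=5: active resources = [2, 3, 2, 1], total = 8
  t=6: active resources = [2, 3, 2, 1], total = 8
  t=7: active resources = [2, 3, 3, 2, 1, 1], total = 12
  t=8: active resources = [2, 3, 3, 2, 1, 1], total = 12
  t=9: active resources = [2, 3, 2, 1], total = 8
  t=10: active resources = [3, 1], total = 4
  t=11: active resources = [3], total = 3
  t=12: active resources = [3], total = 3
Peak resource demand = 12

12


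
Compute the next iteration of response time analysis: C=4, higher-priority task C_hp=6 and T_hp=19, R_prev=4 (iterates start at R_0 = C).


R_next = C + ceil(R_prev / T_hp) * C_hp
ceil(4 / 19) = ceil(0.2105) = 1
Interference = 1 * 6 = 6
R_next = 4 + 6 = 10

10


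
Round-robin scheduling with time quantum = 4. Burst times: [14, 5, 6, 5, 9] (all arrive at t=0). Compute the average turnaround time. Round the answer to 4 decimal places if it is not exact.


Time quantum = 4
Execution trace:
  J1 runs 4 units, time = 4
  J2 runs 4 units, time = 8
  J3 runs 4 units, time = 12
  J4 runs 4 units, time = 16
  J5 runs 4 units, time = 20
  J1 runs 4 units, time = 24
  J2 runs 1 units, time = 25
  J3 runs 2 units, time = 27
  J4 runs 1 units, time = 28
  J5 runs 4 units, time = 32
  J1 runs 4 units, time = 36
  J5 runs 1 units, time = 37
  J1 runs 2 units, time = 39
Finish times: [39, 25, 27, 28, 37]
Average turnaround = 156/5 = 31.2

31.2


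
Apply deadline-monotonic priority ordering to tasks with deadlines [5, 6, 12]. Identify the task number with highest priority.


Sort tasks by relative deadline (ascending):
  Task 1: deadline = 5
  Task 2: deadline = 6
  Task 3: deadline = 12
Priority order (highest first): [1, 2, 3]
Highest priority task = 1

1


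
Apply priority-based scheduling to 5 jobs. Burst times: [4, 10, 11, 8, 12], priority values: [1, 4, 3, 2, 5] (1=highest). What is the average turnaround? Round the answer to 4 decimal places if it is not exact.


Sort by priority (ascending = highest first):
Order: [(1, 4), (2, 8), (3, 11), (4, 10), (5, 12)]
Completion times:
  Priority 1, burst=4, C=4
  Priority 2, burst=8, C=12
  Priority 3, burst=11, C=23
  Priority 4, burst=10, C=33
  Priority 5, burst=12, C=45
Average turnaround = 117/5 = 23.4

23.4


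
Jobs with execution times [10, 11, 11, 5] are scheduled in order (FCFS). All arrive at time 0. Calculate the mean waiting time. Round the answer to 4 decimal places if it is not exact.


FCFS order (as given): [10, 11, 11, 5]
Waiting times:
  Job 1: wait = 0
  Job 2: wait = 10
  Job 3: wait = 21
  Job 4: wait = 32
Sum of waiting times = 63
Average waiting time = 63/4 = 15.75

15.75


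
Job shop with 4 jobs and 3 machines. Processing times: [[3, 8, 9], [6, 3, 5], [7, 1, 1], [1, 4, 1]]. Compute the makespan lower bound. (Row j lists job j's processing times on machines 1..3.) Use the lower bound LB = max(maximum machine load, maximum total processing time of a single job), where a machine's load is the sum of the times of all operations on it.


Machine loads:
  Machine 1: 3 + 6 + 7 + 1 = 17
  Machine 2: 8 + 3 + 1 + 4 = 16
  Machine 3: 9 + 5 + 1 + 1 = 16
Max machine load = 17
Job totals:
  Job 1: 20
  Job 2: 14
  Job 3: 9
  Job 4: 6
Max job total = 20
Lower bound = max(17, 20) = 20

20


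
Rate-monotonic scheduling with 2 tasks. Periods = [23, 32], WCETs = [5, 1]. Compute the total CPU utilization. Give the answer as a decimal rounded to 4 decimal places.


Compute individual utilizations (exact fractions):
  Task 1: C/T = 5/23 (approx. 0.2174)
  Task 2: C/T = 1/32 (approx. 0.0313)
Total utilization U = 5/23 + 1/32 = 183/736
Rounded to 4 decimal places: U = 0.2486
RM (Liu & Layland) bound for 2 tasks = 0.828427; compare with U = 183/736 (approx. 0.248641)
U <= bound, so schedulable by RM sufficient condition.

0.2486


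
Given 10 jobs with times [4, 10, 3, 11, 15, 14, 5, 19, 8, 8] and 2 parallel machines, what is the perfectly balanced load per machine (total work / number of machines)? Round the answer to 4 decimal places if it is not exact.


Total processing time = 4 + 10 + 3 + 11 + 15 + 14 + 5 + 19 + 8 + 8 = 97
Number of machines = 2
Ideal balanced load = 97 / 2 = 48.5

48.5


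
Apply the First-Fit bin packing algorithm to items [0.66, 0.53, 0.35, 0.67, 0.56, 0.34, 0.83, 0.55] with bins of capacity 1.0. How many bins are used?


Place items sequentially using First-Fit:
  Item 0.66 -> new Bin 1
  Item 0.53 -> new Bin 2
  Item 0.35 -> Bin 2 (now 0.88)
  Item 0.67 -> new Bin 3
  Item 0.56 -> new Bin 4
  Item 0.34 -> Bin 1 (now 1.0)
  Item 0.83 -> new Bin 5
  Item 0.55 -> new Bin 6
Total bins used = 6

6


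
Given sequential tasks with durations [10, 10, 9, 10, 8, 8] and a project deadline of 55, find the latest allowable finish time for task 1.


LF(activity 1) = deadline - sum of successor durations
Successors: activities 2 through 6 with durations [10, 9, 10, 8, 8]
Sum of successor durations = 45
LF = 55 - 45 = 10

10


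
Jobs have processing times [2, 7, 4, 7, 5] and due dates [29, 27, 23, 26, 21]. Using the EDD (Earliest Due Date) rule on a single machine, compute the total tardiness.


Sort by due date (EDD order): [(5, 21), (4, 23), (7, 26), (7, 27), (2, 29)]
Compute completion times and tardiness:
  Job 1: p=5, d=21, C=5, tardiness=max(0,5-21)=0
  Job 2: p=4, d=23, C=9, tardiness=max(0,9-23)=0
  Job 3: p=7, d=26, C=16, tardiness=max(0,16-26)=0
  Job 4: p=7, d=27, C=23, tardiness=max(0,23-27)=0
  Job 5: p=2, d=29, C=25, tardiness=max(0,25-29)=0
Total tardiness = 0

0


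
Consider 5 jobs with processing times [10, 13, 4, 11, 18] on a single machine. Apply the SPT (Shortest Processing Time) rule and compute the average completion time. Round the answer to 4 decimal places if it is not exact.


Sort jobs by processing time (SPT order): [4, 10, 11, 13, 18]
Compute completion times sequentially:
  Job 1: processing = 4, completes at 4
  Job 2: processing = 10, completes at 14
  Job 3: processing = 11, completes at 25
  Job 4: processing = 13, completes at 38
  Job 5: processing = 18, completes at 56
Sum of completion times = 137
Average completion time = 137/5 = 27.4

27.4


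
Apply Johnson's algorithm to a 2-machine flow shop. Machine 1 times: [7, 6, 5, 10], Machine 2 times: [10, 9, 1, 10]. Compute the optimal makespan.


Apply Johnson's rule:
  Group 1 (a <= b): [(2, 6, 9), (1, 7, 10), (4, 10, 10)]
  Group 2 (a > b): [(3, 5, 1)]
Optimal job order: [2, 1, 4, 3]
Schedule:
  Job 2: M1 done at 6, M2 done at 15
  Job 1: M1 done at 13, M2 done at 25
  Job 4: M1 done at 23, M2 done at 35
  Job 3: M1 done at 28, M2 done at 36
Makespan = 36

36


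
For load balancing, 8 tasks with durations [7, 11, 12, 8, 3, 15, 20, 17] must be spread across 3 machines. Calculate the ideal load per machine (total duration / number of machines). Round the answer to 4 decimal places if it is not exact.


Total processing time = 7 + 11 + 12 + 8 + 3 + 15 + 20 + 17 = 93
Number of machines = 3
Ideal balanced load = 93 / 3 = 31.0

31.0


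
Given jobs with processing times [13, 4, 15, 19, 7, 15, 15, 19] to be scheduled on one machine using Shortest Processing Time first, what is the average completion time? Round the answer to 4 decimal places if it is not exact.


Sort jobs by processing time (SPT order): [4, 7, 13, 15, 15, 15, 19, 19]
Compute completion times sequentially:
  Job 1: processing = 4, completes at 4
  Job 2: processing = 7, completes at 11
  Job 3: processing = 13, completes at 24
  Job 4: processing = 15, completes at 39
  Job 5: processing = 15, completes at 54
  Job 6: processing = 15, completes at 69
  Job 7: processing = 19, completes at 88
  Job 8: processing = 19, completes at 107
Sum of completion times = 396
Average completion time = 396/8 = 49.5

49.5


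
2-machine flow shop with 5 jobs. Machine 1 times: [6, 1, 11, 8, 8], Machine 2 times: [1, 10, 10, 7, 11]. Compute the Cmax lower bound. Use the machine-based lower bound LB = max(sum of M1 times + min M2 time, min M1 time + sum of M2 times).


LB1 = sum(M1 times) + min(M2 times) = 34 + 1 = 35
LB2 = min(M1 times) + sum(M2 times) = 1 + 39 = 40
Lower bound = max(LB1, LB2) = max(35, 40) = 40

40


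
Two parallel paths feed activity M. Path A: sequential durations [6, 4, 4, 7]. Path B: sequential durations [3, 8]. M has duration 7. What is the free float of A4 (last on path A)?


ES(A4) = sum of predecessors on chain A = 14
EF(A4) = ES + duration = 14 + 7 = 21
Successor of A4 is M. ES(M) = max(sum(A), sum(B)) = max(21, 11) = 21
Free float = ES(successor) - EF(current) = 21 - 21 = 0

0


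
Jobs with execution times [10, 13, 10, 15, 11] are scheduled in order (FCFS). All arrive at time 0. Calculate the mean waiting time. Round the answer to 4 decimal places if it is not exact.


FCFS order (as given): [10, 13, 10, 15, 11]
Waiting times:
  Job 1: wait = 0
  Job 2: wait = 10
  Job 3: wait = 23
  Job 4: wait = 33
  Job 5: wait = 48
Sum of waiting times = 114
Average waiting time = 114/5 = 22.8

22.8


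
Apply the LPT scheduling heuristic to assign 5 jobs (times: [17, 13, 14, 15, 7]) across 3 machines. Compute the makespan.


Sort jobs in decreasing order (LPT): [17, 15, 14, 13, 7]
Assign each job to the least loaded machine:
  Machine 1: jobs [17], load = 17
  Machine 2: jobs [15, 7], load = 22
  Machine 3: jobs [14, 13], load = 27
Makespan = max load = 27

27


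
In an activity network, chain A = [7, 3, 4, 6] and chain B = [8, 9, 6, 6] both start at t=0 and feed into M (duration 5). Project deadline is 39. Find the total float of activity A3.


Forward pass: ES(A3) = sum of predecessors on chain A = 10
EF = ES + duration = 10 + 4 = 14
Backward pass: LF(M) = deadline = 39; LS(M) = 39 - 5 = 34
LF(A3) = LS(M) - sum(successors on chain A) = 34 - 6 = 28
LS = LF - duration = 28 - 4 = 24
Total float = LS - ES = 24 - 10 = 14

14


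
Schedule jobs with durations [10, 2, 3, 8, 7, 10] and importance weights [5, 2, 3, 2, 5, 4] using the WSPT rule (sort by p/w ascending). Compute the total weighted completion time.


Compute p/w ratios and sort ascending (WSPT): [(2, 2), (3, 3), (7, 5), (10, 5), (10, 4), (8, 2)]
Compute weighted completion times:
  Job (p=2,w=2): C=2, w*C=2*2=4
  Job (p=3,w=3): C=5, w*C=3*5=15
  Job (p=7,w=5): C=12, w*C=5*12=60
  Job (p=10,w=5): C=22, w*C=5*22=110
  Job (p=10,w=4): C=32, w*C=4*32=128
  Job (p=8,w=2): C=40, w*C=2*40=80
Total weighted completion time = 397

397


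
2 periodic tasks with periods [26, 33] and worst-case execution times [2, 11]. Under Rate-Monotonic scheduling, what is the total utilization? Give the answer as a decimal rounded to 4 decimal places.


Compute individual utilizations (exact fractions):
  Task 1: C/T = 2/26 = 1/13 (approx. 0.0769)
  Task 2: C/T = 11/33 = 1/3 (approx. 0.3333)
Total utilization U = 1/13 + 1/3 = 16/39
Rounded to 4 decimal places: U = 0.4103
RM (Liu & Layland) bound for 2 tasks = 0.828427; compare with U = 16/39 (approx. 0.410256)
U <= bound, so schedulable by RM sufficient condition.

0.4103


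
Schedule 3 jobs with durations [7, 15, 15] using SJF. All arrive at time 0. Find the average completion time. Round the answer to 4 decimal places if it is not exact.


SJF order (ascending): [7, 15, 15]
Completion times:
  Job 1: burst=7, C=7
  Job 2: burst=15, C=22
  Job 3: burst=15, C=37
Average completion = 66/3 = 22.0

22.0


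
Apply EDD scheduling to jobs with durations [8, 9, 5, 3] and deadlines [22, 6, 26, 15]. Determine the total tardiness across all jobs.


Sort by due date (EDD order): [(9, 6), (3, 15), (8, 22), (5, 26)]
Compute completion times and tardiness:
  Job 1: p=9, d=6, C=9, tardiness=max(0,9-6)=3
  Job 2: p=3, d=15, C=12, tardiness=max(0,12-15)=0
  Job 3: p=8, d=22, C=20, tardiness=max(0,20-22)=0
  Job 4: p=5, d=26, C=25, tardiness=max(0,25-26)=0
Total tardiness = 3

3


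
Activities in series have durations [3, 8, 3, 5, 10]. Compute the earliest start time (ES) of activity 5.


Activity 5 starts after activities 1 through 4 complete.
Predecessor durations: [3, 8, 3, 5]
ES = 3 + 8 + 3 + 5 = 19

19


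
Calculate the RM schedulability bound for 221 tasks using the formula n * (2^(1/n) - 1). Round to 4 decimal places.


Compute 2^(1/221) = 1.0031413363
Subtract 1: 1.0031413363 - 1 = 0.0031413363
Multiply by n: 221 * 0.0031413363 = 0.6942353223
Round to 4 dp: 0.6942

0.6942


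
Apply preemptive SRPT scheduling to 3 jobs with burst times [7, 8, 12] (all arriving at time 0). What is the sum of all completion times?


Since all jobs arrive at t=0, SRPT equals SPT ordering.
SPT order: [7, 8, 12]
Completion times:
  Job 1: p=7, C=7
  Job 2: p=8, C=15
  Job 3: p=12, C=27
Total completion time = 7 + 15 + 27 = 49

49


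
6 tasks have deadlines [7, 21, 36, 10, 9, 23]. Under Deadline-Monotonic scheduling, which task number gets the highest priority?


Sort tasks by relative deadline (ascending):
  Task 1: deadline = 7
  Task 5: deadline = 9
  Task 4: deadline = 10
  Task 2: deadline = 21
  Task 6: deadline = 23
  Task 3: deadline = 36
Priority order (highest first): [1, 5, 4, 2, 6, 3]
Highest priority task = 1

1


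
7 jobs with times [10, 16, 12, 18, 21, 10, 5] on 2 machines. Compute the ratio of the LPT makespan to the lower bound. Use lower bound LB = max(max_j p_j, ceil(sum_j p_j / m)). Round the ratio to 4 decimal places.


LPT order: [21, 18, 16, 12, 10, 10, 5]
Machine loads after assignment: [48, 44]
LPT makespan = 48
Lower bound = max(max_job, ceil(total/2)) = max(21, 46) = 46
Ratio = 48 / 46 = 1.0435

1.0435


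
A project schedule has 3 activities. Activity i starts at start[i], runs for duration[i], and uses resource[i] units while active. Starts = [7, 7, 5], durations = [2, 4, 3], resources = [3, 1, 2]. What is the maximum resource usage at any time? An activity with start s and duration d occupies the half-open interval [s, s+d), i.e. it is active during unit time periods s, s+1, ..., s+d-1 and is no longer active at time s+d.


Each activity i is active on [start_i, start_i + duration_i).
Compute total resource usage per time slot:
  t=0: active resources = [], total = 0
  t=1: active resources = [], total = 0
  t=2: active resources = [], total = 0
  t=3: active resources = [], total = 0
  t=4: active resources = [], total = 0
  t=5: active resources = [2], total = 2
  t=6: active resources = [2], total = 2
  t=7: active resources = [3, 1, 2], total = 6
  t=8: active resources = [3, 1], total = 4
  t=9: active resources = [1], total = 1
  t=10: active resources = [1], total = 1
Peak resource demand = 6

6


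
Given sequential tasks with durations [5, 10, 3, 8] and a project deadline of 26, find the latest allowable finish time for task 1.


LF(activity 1) = deadline - sum of successor durations
Successors: activities 2 through 4 with durations [10, 3, 8]
Sum of successor durations = 21
LF = 26 - 21 = 5

5


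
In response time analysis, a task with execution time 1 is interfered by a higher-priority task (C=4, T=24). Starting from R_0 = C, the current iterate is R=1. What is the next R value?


R_next = C + ceil(R_prev / T_hp) * C_hp
ceil(1 / 24) = ceil(0.0417) = 1
Interference = 1 * 4 = 4
R_next = 1 + 4 = 5

5


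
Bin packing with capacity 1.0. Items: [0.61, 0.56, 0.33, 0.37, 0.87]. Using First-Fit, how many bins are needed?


Place items sequentially using First-Fit:
  Item 0.61 -> new Bin 1
  Item 0.56 -> new Bin 2
  Item 0.33 -> Bin 1 (now 0.94)
  Item 0.37 -> Bin 2 (now 0.93)
  Item 0.87 -> new Bin 3
Total bins used = 3

3


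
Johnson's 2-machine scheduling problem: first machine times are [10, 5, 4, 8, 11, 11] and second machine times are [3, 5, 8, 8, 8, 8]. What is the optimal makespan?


Apply Johnson's rule:
  Group 1 (a <= b): [(3, 4, 8), (2, 5, 5), (4, 8, 8)]
  Group 2 (a > b): [(5, 11, 8), (6, 11, 8), (1, 10, 3)]
Optimal job order: [3, 2, 4, 5, 6, 1]
Schedule:
  Job 3: M1 done at 4, M2 done at 12
  Job 2: M1 done at 9, M2 done at 17
  Job 4: M1 done at 17, M2 done at 25
  Job 5: M1 done at 28, M2 done at 36
  Job 6: M1 done at 39, M2 done at 47
  Job 1: M1 done at 49, M2 done at 52
Makespan = 52

52


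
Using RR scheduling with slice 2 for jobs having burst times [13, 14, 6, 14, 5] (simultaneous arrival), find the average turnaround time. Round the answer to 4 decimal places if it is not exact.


Time quantum = 2
Execution trace:
  J1 runs 2 units, time = 2
  J2 runs 2 units, time = 4
  J3 runs 2 units, time = 6
  J4 runs 2 units, time = 8
  J5 runs 2 units, time = 10
  J1 runs 2 units, time = 12
  J2 runs 2 units, time = 14
  J3 runs 2 units, time = 16
  J4 runs 2 units, time = 18
  J5 runs 2 units, time = 20
  J1 runs 2 units, time = 22
  J2 runs 2 units, time = 24
  J3 runs 2 units, time = 26
  J4 runs 2 units, time = 28
  J5 runs 1 units, time = 29
  J1 runs 2 units, time = 31
  J2 runs 2 units, time = 33
  J4 runs 2 units, time = 35
  J1 runs 2 units, time = 37
  J2 runs 2 units, time = 39
  J4 runs 2 units, time = 41
  J1 runs 2 units, time = 43
  J2 runs 2 units, time = 45
  J4 runs 2 units, time = 47
  J1 runs 1 units, time = 48
  J2 runs 2 units, time = 50
  J4 runs 2 units, time = 52
Finish times: [48, 50, 26, 52, 29]
Average turnaround = 205/5 = 41.0

41.0


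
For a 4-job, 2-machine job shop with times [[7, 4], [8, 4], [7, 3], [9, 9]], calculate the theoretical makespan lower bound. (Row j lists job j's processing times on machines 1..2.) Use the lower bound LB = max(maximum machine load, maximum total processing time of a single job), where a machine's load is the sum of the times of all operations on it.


Machine loads:
  Machine 1: 7 + 8 + 7 + 9 = 31
  Machine 2: 4 + 4 + 3 + 9 = 20
Max machine load = 31
Job totals:
  Job 1: 11
  Job 2: 12
  Job 3: 10
  Job 4: 18
Max job total = 18
Lower bound = max(31, 18) = 31

31


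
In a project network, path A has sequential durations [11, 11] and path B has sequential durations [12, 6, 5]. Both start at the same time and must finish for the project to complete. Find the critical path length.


Path A total = 11 + 11 = 22
Path B total = 12 + 6 + 5 = 23
Critical path = longest path = max(22, 23) = 23

23


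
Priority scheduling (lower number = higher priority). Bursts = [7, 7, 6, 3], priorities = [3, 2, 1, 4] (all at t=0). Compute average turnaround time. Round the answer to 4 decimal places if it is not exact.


Sort by priority (ascending = highest first):
Order: [(1, 6), (2, 7), (3, 7), (4, 3)]
Completion times:
  Priority 1, burst=6, C=6
  Priority 2, burst=7, C=13
  Priority 3, burst=7, C=20
  Priority 4, burst=3, C=23
Average turnaround = 62/4 = 15.5

15.5


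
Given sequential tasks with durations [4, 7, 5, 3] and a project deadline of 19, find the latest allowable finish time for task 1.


LF(activity 1) = deadline - sum of successor durations
Successors: activities 2 through 4 with durations [7, 5, 3]
Sum of successor durations = 15
LF = 19 - 15 = 4

4


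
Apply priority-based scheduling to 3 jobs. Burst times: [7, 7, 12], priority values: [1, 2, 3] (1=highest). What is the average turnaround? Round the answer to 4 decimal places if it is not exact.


Sort by priority (ascending = highest first):
Order: [(1, 7), (2, 7), (3, 12)]
Completion times:
  Priority 1, burst=7, C=7
  Priority 2, burst=7, C=14
  Priority 3, burst=12, C=26
Average turnaround = 47/3 = 15.6667

15.6667


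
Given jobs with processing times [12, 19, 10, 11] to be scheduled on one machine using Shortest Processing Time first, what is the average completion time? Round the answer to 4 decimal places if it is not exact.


Sort jobs by processing time (SPT order): [10, 11, 12, 19]
Compute completion times sequentially:
  Job 1: processing = 10, completes at 10
  Job 2: processing = 11, completes at 21
  Job 3: processing = 12, completes at 33
  Job 4: processing = 19, completes at 52
Sum of completion times = 116
Average completion time = 116/4 = 29.0

29.0


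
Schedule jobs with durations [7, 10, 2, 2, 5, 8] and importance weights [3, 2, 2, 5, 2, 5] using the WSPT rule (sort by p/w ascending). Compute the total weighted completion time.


Compute p/w ratios and sort ascending (WSPT): [(2, 5), (2, 2), (8, 5), (7, 3), (5, 2), (10, 2)]
Compute weighted completion times:
  Job (p=2,w=5): C=2, w*C=5*2=10
  Job (p=2,w=2): C=4, w*C=2*4=8
  Job (p=8,w=5): C=12, w*C=5*12=60
  Job (p=7,w=3): C=19, w*C=3*19=57
  Job (p=5,w=2): C=24, w*C=2*24=48
  Job (p=10,w=2): C=34, w*C=2*34=68
Total weighted completion time = 251

251


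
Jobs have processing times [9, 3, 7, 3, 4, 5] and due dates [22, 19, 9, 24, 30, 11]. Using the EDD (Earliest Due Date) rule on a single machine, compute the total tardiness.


Sort by due date (EDD order): [(7, 9), (5, 11), (3, 19), (9, 22), (3, 24), (4, 30)]
Compute completion times and tardiness:
  Job 1: p=7, d=9, C=7, tardiness=max(0,7-9)=0
  Job 2: p=5, d=11, C=12, tardiness=max(0,12-11)=1
  Job 3: p=3, d=19, C=15, tardiness=max(0,15-19)=0
  Job 4: p=9, d=22, C=24, tardiness=max(0,24-22)=2
  Job 5: p=3, d=24, C=27, tardiness=max(0,27-24)=3
  Job 6: p=4, d=30, C=31, tardiness=max(0,31-30)=1
Total tardiness = 7

7


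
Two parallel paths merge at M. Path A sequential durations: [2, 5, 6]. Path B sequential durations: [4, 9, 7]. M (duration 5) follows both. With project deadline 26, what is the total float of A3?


Forward pass: ES(A3) = sum of predecessors on chain A = 7
EF = ES + duration = 7 + 6 = 13
Backward pass: LF(M) = deadline = 26; LS(M) = 26 - 5 = 21
LF(A3) = LS(M) - sum(successors on chain A) = 21 - 0 = 21
LS = LF - duration = 21 - 6 = 15
Total float = LS - ES = 15 - 7 = 8

8


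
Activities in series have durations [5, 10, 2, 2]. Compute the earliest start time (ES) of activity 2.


Activity 2 starts after activities 1 through 1 complete.
Predecessor durations: [5]
ES = 5 = 5

5


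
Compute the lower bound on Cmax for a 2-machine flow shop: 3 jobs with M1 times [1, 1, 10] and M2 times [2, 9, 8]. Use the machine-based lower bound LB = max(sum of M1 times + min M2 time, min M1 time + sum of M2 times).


LB1 = sum(M1 times) + min(M2 times) = 12 + 2 = 14
LB2 = min(M1 times) + sum(M2 times) = 1 + 19 = 20
Lower bound = max(LB1, LB2) = max(14, 20) = 20

20


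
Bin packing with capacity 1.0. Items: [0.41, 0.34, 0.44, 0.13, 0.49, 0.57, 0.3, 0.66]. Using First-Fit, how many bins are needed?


Place items sequentially using First-Fit:
  Item 0.41 -> new Bin 1
  Item 0.34 -> Bin 1 (now 0.75)
  Item 0.44 -> new Bin 2
  Item 0.13 -> Bin 1 (now 0.88)
  Item 0.49 -> Bin 2 (now 0.93)
  Item 0.57 -> new Bin 3
  Item 0.3 -> Bin 3 (now 0.87)
  Item 0.66 -> new Bin 4
Total bins used = 4

4


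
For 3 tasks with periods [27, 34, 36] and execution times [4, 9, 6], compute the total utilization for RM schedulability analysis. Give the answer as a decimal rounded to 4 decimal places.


Compute individual utilizations (exact fractions):
  Task 1: C/T = 4/27 (approx. 0.1481)
  Task 2: C/T = 9/34 (approx. 0.2647)
  Task 3: C/T = 6/36 = 1/6 (approx. 0.1667)
Total utilization U = 4/27 + 9/34 + 1/6 = 266/459
Rounded to 4 decimal places: U = 0.5795
RM (Liu & Layland) bound for 3 tasks = 0.779763; compare with U = 266/459 (approx. 0.579521)
U <= bound, so schedulable by RM sufficient condition.

0.5795


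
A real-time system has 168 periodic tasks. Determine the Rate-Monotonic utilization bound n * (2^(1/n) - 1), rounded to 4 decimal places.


Compute 2^(1/168) = 1.0041343992
Subtract 1: 1.0041343992 - 1 = 0.0041343992
Multiply by n: 168 * 0.0041343992 = 0.6945790656
Round to 4 dp: 0.6946

0.6946


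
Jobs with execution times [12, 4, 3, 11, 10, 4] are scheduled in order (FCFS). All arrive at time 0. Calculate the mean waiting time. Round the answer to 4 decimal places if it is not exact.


FCFS order (as given): [12, 4, 3, 11, 10, 4]
Waiting times:
  Job 1: wait = 0
  Job 2: wait = 12
  Job 3: wait = 16
  Job 4: wait = 19
  Job 5: wait = 30
  Job 6: wait = 40
Sum of waiting times = 117
Average waiting time = 117/6 = 19.5

19.5


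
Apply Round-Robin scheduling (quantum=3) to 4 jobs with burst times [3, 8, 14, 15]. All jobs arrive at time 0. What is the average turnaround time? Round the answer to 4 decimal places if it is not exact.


Time quantum = 3
Execution trace:
  J1 runs 3 units, time = 3
  J2 runs 3 units, time = 6
  J3 runs 3 units, time = 9
  J4 runs 3 units, time = 12
  J2 runs 3 units, time = 15
  J3 runs 3 units, time = 18
  J4 runs 3 units, time = 21
  J2 runs 2 units, time = 23
  J3 runs 3 units, time = 26
  J4 runs 3 units, time = 29
  J3 runs 3 units, time = 32
  J4 runs 3 units, time = 35
  J3 runs 2 units, time = 37
  J4 runs 3 units, time = 40
Finish times: [3, 23, 37, 40]
Average turnaround = 103/4 = 25.75

25.75


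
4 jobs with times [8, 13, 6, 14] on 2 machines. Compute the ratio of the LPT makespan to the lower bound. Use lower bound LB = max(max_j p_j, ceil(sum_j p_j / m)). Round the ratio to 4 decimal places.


LPT order: [14, 13, 8, 6]
Machine loads after assignment: [20, 21]
LPT makespan = 21
Lower bound = max(max_job, ceil(total/2)) = max(14, 21) = 21
Ratio = 21 / 21 = 1.0

1.0


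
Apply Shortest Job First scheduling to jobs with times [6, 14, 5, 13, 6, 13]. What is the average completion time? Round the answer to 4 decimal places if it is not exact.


SJF order (ascending): [5, 6, 6, 13, 13, 14]
Completion times:
  Job 1: burst=5, C=5
  Job 2: burst=6, C=11
  Job 3: burst=6, C=17
  Job 4: burst=13, C=30
  Job 5: burst=13, C=43
  Job 6: burst=14, C=57
Average completion = 163/6 = 27.1667

27.1667


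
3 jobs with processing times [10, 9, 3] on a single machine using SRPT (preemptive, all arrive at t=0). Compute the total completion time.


Since all jobs arrive at t=0, SRPT equals SPT ordering.
SPT order: [3, 9, 10]
Completion times:
  Job 1: p=3, C=3
  Job 2: p=9, C=12
  Job 3: p=10, C=22
Total completion time = 3 + 12 + 22 = 37

37


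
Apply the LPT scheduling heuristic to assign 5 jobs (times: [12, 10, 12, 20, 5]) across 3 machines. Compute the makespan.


Sort jobs in decreasing order (LPT): [20, 12, 12, 10, 5]
Assign each job to the least loaded machine:
  Machine 1: jobs [20], load = 20
  Machine 2: jobs [12, 10], load = 22
  Machine 3: jobs [12, 5], load = 17
Makespan = max load = 22

22


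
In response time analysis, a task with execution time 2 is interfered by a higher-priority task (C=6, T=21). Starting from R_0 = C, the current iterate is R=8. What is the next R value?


R_next = C + ceil(R_prev / T_hp) * C_hp
ceil(8 / 21) = ceil(0.381) = 1
Interference = 1 * 6 = 6
R_next = 2 + 6 = 8
R_next = R_prev, so the iteration has converged (response time = 8).

8


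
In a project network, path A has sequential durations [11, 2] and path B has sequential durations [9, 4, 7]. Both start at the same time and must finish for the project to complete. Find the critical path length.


Path A total = 11 + 2 = 13
Path B total = 9 + 4 + 7 = 20
Critical path = longest path = max(13, 20) = 20

20


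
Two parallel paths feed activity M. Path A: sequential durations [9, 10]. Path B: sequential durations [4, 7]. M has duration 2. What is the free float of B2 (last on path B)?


ES(B2) = sum of predecessors on chain B = 4
EF(B2) = ES + duration = 4 + 7 = 11
Successor of B2 is M. ES(M) = max(sum(A), sum(B)) = max(19, 11) = 19
Free float = ES(successor) - EF(current) = 19 - 11 = 8

8


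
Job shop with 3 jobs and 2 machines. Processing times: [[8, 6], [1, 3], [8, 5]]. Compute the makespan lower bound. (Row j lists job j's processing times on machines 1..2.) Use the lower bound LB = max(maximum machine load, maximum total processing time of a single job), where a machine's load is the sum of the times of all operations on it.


Machine loads:
  Machine 1: 8 + 1 + 8 = 17
  Machine 2: 6 + 3 + 5 = 14
Max machine load = 17
Job totals:
  Job 1: 14
  Job 2: 4
  Job 3: 13
Max job total = 14
Lower bound = max(17, 14) = 17

17


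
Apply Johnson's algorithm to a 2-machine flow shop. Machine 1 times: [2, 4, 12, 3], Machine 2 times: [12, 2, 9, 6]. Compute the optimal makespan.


Apply Johnson's rule:
  Group 1 (a <= b): [(1, 2, 12), (4, 3, 6)]
  Group 2 (a > b): [(3, 12, 9), (2, 4, 2)]
Optimal job order: [1, 4, 3, 2]
Schedule:
  Job 1: M1 done at 2, M2 done at 14
  Job 4: M1 done at 5, M2 done at 20
  Job 3: M1 done at 17, M2 done at 29
  Job 2: M1 done at 21, M2 done at 31
Makespan = 31

31


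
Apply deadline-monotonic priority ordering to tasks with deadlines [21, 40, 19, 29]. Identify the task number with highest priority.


Sort tasks by relative deadline (ascending):
  Task 3: deadline = 19
  Task 1: deadline = 21
  Task 4: deadline = 29
  Task 2: deadline = 40
Priority order (highest first): [3, 1, 4, 2]
Highest priority task = 3

3


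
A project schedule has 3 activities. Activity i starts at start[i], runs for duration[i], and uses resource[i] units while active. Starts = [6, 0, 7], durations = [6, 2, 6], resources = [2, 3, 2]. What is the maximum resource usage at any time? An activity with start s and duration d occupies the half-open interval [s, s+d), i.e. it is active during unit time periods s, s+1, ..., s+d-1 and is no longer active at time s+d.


Each activity i is active on [start_i, start_i + duration_i).
Compute total resource usage per time slot:
  t=0: active resources = [3], total = 3
  t=1: active resources = [3], total = 3
  t=2: active resources = [], total = 0
  t=3: active resources = [], total = 0
  t=4: active resources = [], total = 0
  t=5: active resources = [], total = 0
  t=6: active resources = [2], total = 2
  t=7: active resources = [2, 2], total = 4
  t=8: active resources = [2, 2], total = 4
  t=9: active resources = [2, 2], total = 4
  t=10: active resources = [2, 2], total = 4
  t=11: active resources = [2, 2], total = 4
  t=12: active resources = [2], total = 2
Peak resource demand = 4

4


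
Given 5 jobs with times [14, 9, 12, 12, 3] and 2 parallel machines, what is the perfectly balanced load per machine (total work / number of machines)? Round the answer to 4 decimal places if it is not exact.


Total processing time = 14 + 9 + 12 + 12 + 3 = 50
Number of machines = 2
Ideal balanced load = 50 / 2 = 25.0

25.0


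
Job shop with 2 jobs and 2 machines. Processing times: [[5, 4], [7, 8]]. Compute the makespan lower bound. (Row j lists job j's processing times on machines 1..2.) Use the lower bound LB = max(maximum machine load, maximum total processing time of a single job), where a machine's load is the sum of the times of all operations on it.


Machine loads:
  Machine 1: 5 + 7 = 12
  Machine 2: 4 + 8 = 12
Max machine load = 12
Job totals:
  Job 1: 9
  Job 2: 15
Max job total = 15
Lower bound = max(12, 15) = 15

15


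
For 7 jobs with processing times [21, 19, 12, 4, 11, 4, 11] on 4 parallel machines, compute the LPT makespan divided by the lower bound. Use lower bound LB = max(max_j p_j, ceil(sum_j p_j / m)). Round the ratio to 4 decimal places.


LPT order: [21, 19, 12, 11, 11, 4, 4]
Machine loads after assignment: [21, 19, 20, 22]
LPT makespan = 22
Lower bound = max(max_job, ceil(total/4)) = max(21, 21) = 21
Ratio = 22 / 21 = 1.0476

1.0476
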